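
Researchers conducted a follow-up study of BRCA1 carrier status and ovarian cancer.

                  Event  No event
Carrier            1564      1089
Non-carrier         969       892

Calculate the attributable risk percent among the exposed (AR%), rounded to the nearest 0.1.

11.7

Cells: a = 1564, b = 1089, c = 969, d = 892.
Risk in exposed = 1564/2653 = 0.58952; risk in unexposed = 969/1861 = 0.52069.
RR = 0.58952/0.52069 = 1.13220
AR% = (RR − 1)/RR × 100 = (1.13220 − 1)/1.13220 × 100 = 11.6762%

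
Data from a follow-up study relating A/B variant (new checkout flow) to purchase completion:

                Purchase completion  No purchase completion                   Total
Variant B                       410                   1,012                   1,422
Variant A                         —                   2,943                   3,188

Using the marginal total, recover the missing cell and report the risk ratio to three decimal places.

3.752

The missing cell is in the unexposed row: 3188 − 2943 = 245.
So a = 410, b = 1012, c = 245, d = 2943.
RR = [a/(a+b)] / [c/(c+d)] = (410/1422) / (245/3188) = 0.28833/0.07685 = 3.75177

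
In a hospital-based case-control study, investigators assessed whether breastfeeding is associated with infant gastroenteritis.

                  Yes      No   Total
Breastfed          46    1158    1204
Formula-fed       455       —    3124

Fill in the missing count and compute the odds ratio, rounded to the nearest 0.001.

0.233

The missing cell is in the unexposed row: 3124 − 455 = 2669.
So a = 46, b = 1158, c = 455, d = 2669.
OR = (a·d)/(b·c) = (46 × 2669) / (1158 × 455) = 122774 / 526890 = 0.23302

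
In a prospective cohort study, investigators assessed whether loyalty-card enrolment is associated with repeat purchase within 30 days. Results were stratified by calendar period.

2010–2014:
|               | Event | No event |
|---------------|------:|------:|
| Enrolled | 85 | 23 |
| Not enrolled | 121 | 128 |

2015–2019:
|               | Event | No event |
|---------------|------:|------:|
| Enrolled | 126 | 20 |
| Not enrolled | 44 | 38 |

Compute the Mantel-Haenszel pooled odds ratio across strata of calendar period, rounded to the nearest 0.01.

OR_MH = Σ(aᵢdᵢ/nᵢ) / Σ(bᵢcᵢ/nᵢ), where nᵢ is the stratum total.
Stratum 1 (2010–2014): n = 357; a·d/n = 85·128/357 = 30.4762; b·c/n = 23·121/357 = 7.7955
Stratum 2 (2015–2019): n = 228; a·d/n = 126·38/228 = 21.0000; b·c/n = 20·44/228 = 3.8596
OR_MH = (30.4762 + 21.0000) / (7.7955 + 3.8596) = 51.4762 / 11.6552 = 4.41660

4.42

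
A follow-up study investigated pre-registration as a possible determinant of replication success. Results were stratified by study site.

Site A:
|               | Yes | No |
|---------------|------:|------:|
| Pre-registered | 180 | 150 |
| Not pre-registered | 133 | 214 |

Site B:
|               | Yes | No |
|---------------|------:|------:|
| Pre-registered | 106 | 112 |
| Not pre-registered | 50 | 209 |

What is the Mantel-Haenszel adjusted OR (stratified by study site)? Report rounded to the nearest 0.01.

2.51

OR_MH = Σ(aᵢdᵢ/nᵢ) / Σ(bᵢcᵢ/nᵢ), where nᵢ is the stratum total.
Stratum 1 (Site A): n = 677; a·d/n = 180·214/677 = 56.8981; b·c/n = 150·133/677 = 29.4682
Stratum 2 (Site B): n = 477; a·d/n = 106·209/477 = 46.4444; b·c/n = 112·50/477 = 11.7400
OR_MH = (56.8981 + 46.4444) / (29.4682 + 11.7400) = 103.3425 / 41.2083 = 2.50781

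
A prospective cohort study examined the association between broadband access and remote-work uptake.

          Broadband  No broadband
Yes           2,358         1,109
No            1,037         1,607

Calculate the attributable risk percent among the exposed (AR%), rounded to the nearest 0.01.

Reading the table with exposure as columns: a = 2358 (Broadband, case), b = 1037 (Broadband, non-case), c = 1109 (No broadband, case), d = 1607.
Risk in exposed = 2358/3395 = 0.69455; risk in unexposed = 1109/2716 = 0.40832.
RR = 0.69455/0.40832 = 1.70099
AR% = (RR − 1)/RR × 100 = (1.70099 − 1)/1.70099 × 100 = 41.2108%

41.21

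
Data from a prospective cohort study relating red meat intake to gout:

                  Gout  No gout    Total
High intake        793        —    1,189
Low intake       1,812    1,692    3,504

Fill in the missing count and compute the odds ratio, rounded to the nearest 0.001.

1.870

The missing cell is in the exposed row: 1189 − 793 = 396.
So a = 793, b = 396, c = 1812, d = 1692.
OR = (a·d)/(b·c) = (793 × 1692) / (396 × 1812) = 1341756 / 717552 = 1.86991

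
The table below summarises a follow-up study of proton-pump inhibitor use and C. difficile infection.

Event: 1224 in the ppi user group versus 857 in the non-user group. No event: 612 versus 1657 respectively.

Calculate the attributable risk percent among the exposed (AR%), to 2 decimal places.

From the description: a = 1224, b = 612, c = 857, d = 1657.
Risk in exposed = 1224/1836 = 0.66667; risk in unexposed = 857/2514 = 0.34089.
RR = 0.66667/0.34089 = 1.95566
AR% = (RR − 1)/RR × 100 = (1.95566 − 1)/1.95566 × 100 = 48.8663%

48.87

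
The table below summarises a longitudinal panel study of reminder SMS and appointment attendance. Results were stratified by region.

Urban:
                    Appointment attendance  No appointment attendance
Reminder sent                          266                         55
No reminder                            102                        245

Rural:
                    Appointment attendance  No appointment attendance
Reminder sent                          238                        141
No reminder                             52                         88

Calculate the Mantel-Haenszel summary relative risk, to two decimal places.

RR_MH = Σ(aᵢ·n₀ᵢ/nᵢ) / Σ(cᵢ·n₁ᵢ/nᵢ), with n₁ᵢ = aᵢ+bᵢ (exposed), n₀ᵢ = cᵢ+dᵢ (unexposed), nᵢ = n₁ᵢ+n₀ᵢ.
Stratum 1 (Urban): n₁ = 321, n₀ = 347, n = 668; a·n₀/n = 266·347/668 = 138.1766; c·n₁/n = 102·321/668 = 49.0150
Stratum 2 (Rural): n₁ = 379, n₀ = 140, n = 519; a·n₀/n = 238·140/519 = 64.2004; c·n₁/n = 52·379/519 = 37.9730
RR_MH = (138.1766 + 64.2004) / (49.0150 + 37.9730) = 202.3770 / 86.9880 = 2.32649

2.33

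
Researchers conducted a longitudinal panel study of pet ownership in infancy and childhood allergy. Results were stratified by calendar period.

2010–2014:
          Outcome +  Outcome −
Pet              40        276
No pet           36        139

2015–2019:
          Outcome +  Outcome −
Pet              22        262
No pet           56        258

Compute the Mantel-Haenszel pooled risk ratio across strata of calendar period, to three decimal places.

0.519

RR_MH = Σ(aᵢ·n₀ᵢ/nᵢ) / Σ(cᵢ·n₁ᵢ/nᵢ), with n₁ᵢ = aᵢ+bᵢ (exposed), n₀ᵢ = cᵢ+dᵢ (unexposed), nᵢ = n₁ᵢ+n₀ᵢ.
Stratum 1 (2010–2014): n₁ = 316, n₀ = 175, n = 491; a·n₀/n = 40·175/491 = 14.2566; c·n₁/n = 36·316/491 = 23.1690
Stratum 2 (2015–2019): n₁ = 284, n₀ = 314, n = 598; a·n₀/n = 22·314/598 = 11.5518; c·n₁/n = 56·284/598 = 26.5953
RR_MH = (14.2566 + 11.5518) / (23.1690 + 26.5953) = 25.8085 / 49.7644 = 0.51861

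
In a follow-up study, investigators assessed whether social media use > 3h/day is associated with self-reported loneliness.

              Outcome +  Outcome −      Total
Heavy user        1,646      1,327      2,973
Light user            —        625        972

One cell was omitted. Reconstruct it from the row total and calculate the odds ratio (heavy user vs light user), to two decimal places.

The missing cell is in the unexposed row: 972 − 625 = 347.
So a = 1646, b = 1327, c = 347, d = 625.
OR = (a·d)/(b·c) = (1646 × 625) / (1327 × 347) = 1028750 / 460469 = 2.23414

2.23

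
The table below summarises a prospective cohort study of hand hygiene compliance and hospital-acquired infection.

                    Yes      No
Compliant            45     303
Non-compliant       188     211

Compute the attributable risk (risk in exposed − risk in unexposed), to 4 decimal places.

Cells: a = 45, b = 303, c = 188, d = 211.
Risk in exposed = 45/348 = 0.129310; risk in unexposed = 188/399 = 0.471178.
Risk difference = 0.129310 − 0.471178 = -0.341868

-0.3419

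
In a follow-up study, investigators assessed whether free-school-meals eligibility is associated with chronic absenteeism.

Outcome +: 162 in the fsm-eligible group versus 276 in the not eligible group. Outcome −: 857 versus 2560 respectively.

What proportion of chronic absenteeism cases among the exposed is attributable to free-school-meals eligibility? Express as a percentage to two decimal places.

38.78

From the description: a = 162, b = 857, c = 276, d = 2560.
Risk in exposed = 162/1019 = 0.15898; risk in unexposed = 276/2836 = 0.09732.
RR = 0.15898/0.09732 = 1.63357
AR% = (RR − 1)/RR × 100 = (1.63357 − 1)/1.63357 × 100 = 38.7844%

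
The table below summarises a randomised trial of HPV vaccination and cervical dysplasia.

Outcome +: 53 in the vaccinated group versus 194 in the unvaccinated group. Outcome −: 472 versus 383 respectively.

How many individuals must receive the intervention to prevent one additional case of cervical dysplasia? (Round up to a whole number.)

5

Risk in treated group = 53/525 = 0.10095; risk in control = 194/577 = 0.33622.
Absolute risk reduction = 0.33622 − 0.10095 = 0.23527
NNT = 1 / ARR = 1 / 0.23527 = 4.250 → round up → 5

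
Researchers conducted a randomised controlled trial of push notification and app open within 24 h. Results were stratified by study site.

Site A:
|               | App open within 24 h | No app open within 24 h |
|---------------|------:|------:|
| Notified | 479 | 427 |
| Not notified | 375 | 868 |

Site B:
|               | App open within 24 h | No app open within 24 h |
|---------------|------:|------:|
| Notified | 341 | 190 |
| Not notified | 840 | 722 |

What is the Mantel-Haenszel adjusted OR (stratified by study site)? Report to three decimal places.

2.063

OR_MH = Σ(aᵢdᵢ/nᵢ) / Σ(bᵢcᵢ/nᵢ), where nᵢ is the stratum total.
Stratum 1 (Site A): n = 2149; a·d/n = 479·868/2149 = 193.4723; b·c/n = 427·375/2149 = 74.5114
Stratum 2 (Site B): n = 2093; a·d/n = 341·722/2093 = 117.6312; b·c/n = 190·840/2093 = 76.2542
OR_MH = (193.4723 + 117.6312) / (74.5114 + 76.2542) = 311.1035 / 150.7656 = 2.06349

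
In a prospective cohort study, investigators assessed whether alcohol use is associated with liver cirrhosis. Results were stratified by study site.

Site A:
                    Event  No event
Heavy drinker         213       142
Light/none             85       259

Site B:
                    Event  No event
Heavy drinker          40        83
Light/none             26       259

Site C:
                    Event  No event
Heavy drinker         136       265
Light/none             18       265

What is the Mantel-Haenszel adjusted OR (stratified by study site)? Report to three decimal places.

OR_MH = Σ(aᵢdᵢ/nᵢ) / Σ(bᵢcᵢ/nᵢ), where nᵢ is the stratum total.
Stratum 1 (Site A): n = 699; a·d/n = 213·259/699 = 78.9227; b·c/n = 142·85/699 = 17.2675
Stratum 2 (Site B): n = 408; a·d/n = 40·259/408 = 25.3922; b·c/n = 83·26/408 = 5.2892
Stratum 3 (Site C): n = 684; a·d/n = 136·265/684 = 52.6901; b·c/n = 265·18/684 = 6.9737
OR_MH = (78.9227 + 25.3922 + 52.6901) / (17.2675 + 5.2892 + 6.9737) = 157.0050 / 29.5304 = 5.31672

5.317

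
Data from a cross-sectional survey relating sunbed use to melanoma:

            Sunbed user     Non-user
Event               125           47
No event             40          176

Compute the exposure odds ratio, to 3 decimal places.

Reading the table with exposure as columns: a = 125 (Sunbed user, case), b = 40 (Sunbed user, non-case), c = 47 (Non-user, case), d = 176.
OR = (a·d)/(b·c) = (125 × 176) / (40 × 47) = 22000 / 1880 = 11.70213
The odds of melanoma are about 11.70 times as high in the sunbed user group.

11.702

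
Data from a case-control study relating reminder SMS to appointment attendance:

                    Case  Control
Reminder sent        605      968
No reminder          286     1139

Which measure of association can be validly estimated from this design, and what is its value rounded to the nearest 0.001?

Cells: a = 605, b = 968, c = 286, d = 1139.
This is a case-control study: participants were sampled on outcome status, so risks in the source population cannot be estimated directly — relative risk is not valid here. The odds ratio is the appropriate measure.
OR = (a·d)/(b·c) = (605 × 1139) / (968 × 286) = 689095 / 276848 = 2.48907

2.489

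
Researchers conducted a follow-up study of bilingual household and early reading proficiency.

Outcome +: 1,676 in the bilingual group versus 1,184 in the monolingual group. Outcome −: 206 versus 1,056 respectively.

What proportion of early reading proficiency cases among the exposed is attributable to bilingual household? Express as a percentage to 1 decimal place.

40.6

From the description: a = 1676, b = 206, c = 1184, d = 1056.
Risk in exposed = 1676/1882 = 0.89054; risk in unexposed = 1184/2240 = 0.52857.
RR = 0.89054/0.52857 = 1.68481
AR% = (RR − 1)/RR × 100 = (1.68481 − 1)/1.68481 × 100 = 40.6461%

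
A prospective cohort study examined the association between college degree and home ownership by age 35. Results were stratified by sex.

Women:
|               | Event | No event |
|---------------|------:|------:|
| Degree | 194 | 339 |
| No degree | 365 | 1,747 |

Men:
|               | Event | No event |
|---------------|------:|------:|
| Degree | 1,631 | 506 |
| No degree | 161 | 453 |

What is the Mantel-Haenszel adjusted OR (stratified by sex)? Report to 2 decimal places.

5.19

OR_MH = Σ(aᵢdᵢ/nᵢ) / Σ(bᵢcᵢ/nᵢ), where nᵢ is the stratum total.
Stratum 1 (Women): n = 2645; a·d/n = 194·1747/2645 = 128.1353; b·c/n = 339·365/2645 = 46.7807
Stratum 2 (Men): n = 2751; a·d/n = 1631·453/2751 = 268.5725; b·c/n = 506·161/2751 = 29.6132
OR_MH = (128.1353 + 268.5725) / (46.7807 + 29.6132) = 396.7079 / 76.3939 = 5.19292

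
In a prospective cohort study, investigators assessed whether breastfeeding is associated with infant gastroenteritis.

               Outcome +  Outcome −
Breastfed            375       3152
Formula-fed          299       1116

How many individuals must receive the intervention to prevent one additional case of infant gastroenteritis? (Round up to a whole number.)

10

Risk in treated group = 375/3527 = 0.10632; risk in control = 299/1415 = 0.21131.
Absolute risk reduction = 0.21131 − 0.10632 = 0.10498
NNT = 1 / ARR = 1 / 0.10498 = 9.525 → round up → 10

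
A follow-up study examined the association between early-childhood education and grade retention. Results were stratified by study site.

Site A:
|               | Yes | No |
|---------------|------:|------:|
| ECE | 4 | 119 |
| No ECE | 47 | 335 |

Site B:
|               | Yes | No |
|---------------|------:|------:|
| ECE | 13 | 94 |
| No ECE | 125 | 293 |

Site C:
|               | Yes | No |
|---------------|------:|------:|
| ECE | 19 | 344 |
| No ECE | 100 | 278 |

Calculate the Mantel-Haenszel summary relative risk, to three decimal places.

RR_MH = Σ(aᵢ·n₀ᵢ/nᵢ) / Σ(cᵢ·n₁ᵢ/nᵢ), with n₁ᵢ = aᵢ+bᵢ (exposed), n₀ᵢ = cᵢ+dᵢ (unexposed), nᵢ = n₁ᵢ+n₀ᵢ.
Stratum 1 (Site A): n₁ = 123, n₀ = 382, n = 505; a·n₀/n = 4·382/505 = 3.0257; c·n₁/n = 47·123/505 = 11.4475
Stratum 2 (Site B): n₁ = 107, n₀ = 418, n = 525; a·n₀/n = 13·418/525 = 10.3505; c·n₁/n = 125·107/525 = 25.4762
Stratum 3 (Site C): n₁ = 363, n₀ = 378, n = 741; a·n₀/n = 19·378/741 = 9.6923; c·n₁/n = 100·363/741 = 48.9879
RR_MH = (3.0257 + 10.3505 + 9.6923) / (11.4475 + 25.4762 + 48.9879) = 23.0685 / 85.9116 = 0.26851

0.269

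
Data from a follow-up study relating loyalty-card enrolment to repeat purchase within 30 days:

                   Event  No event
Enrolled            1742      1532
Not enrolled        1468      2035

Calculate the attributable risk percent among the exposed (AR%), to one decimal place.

Cells: a = 1742, b = 1532, c = 1468, d = 2035.
Risk in exposed = 1742/3274 = 0.53207; risk in unexposed = 1468/3503 = 0.41907.
RR = 0.53207/0.41907 = 1.26965
AR% = (RR − 1)/RR × 100 = (1.26965 − 1)/1.26965 × 100 = 21.2381%

21.2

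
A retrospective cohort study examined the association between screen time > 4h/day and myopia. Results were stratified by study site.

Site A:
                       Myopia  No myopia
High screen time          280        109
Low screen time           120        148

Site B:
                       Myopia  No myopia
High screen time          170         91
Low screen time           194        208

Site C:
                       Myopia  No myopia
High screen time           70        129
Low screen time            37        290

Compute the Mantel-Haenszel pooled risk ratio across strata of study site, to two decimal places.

RR_MH = Σ(aᵢ·n₀ᵢ/nᵢ) / Σ(cᵢ·n₁ᵢ/nᵢ), with n₁ᵢ = aᵢ+bᵢ (exposed), n₀ᵢ = cᵢ+dᵢ (unexposed), nᵢ = n₁ᵢ+n₀ᵢ.
Stratum 1 (Site A): n₁ = 389, n₀ = 268, n = 657; a·n₀/n = 280·268/657 = 114.2161; c·n₁/n = 120·389/657 = 71.0502
Stratum 2 (Site B): n₁ = 261, n₀ = 402, n = 663; a·n₀/n = 170·402/663 = 103.0769; c·n₁/n = 194·261/663 = 76.3710
Stratum 3 (Site C): n₁ = 199, n₀ = 327, n = 526; a·n₀/n = 70·327/526 = 43.5171; c·n₁/n = 37·199/526 = 13.9981
RR_MH = (114.2161 + 103.0769 + 43.5171) / (71.0502 + 76.3710 + 13.9981) = 260.8102 / 161.4194 = 1.61573

1.62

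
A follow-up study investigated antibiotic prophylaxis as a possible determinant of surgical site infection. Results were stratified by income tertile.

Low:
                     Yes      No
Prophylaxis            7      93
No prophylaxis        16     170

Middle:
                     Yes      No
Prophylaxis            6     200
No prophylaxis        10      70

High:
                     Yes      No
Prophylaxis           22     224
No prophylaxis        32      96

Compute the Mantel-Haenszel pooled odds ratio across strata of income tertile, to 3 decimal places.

OR_MH = Σ(aᵢdᵢ/nᵢ) / Σ(bᵢcᵢ/nᵢ), where nᵢ is the stratum total.
Stratum 1 (Low): n = 286; a·d/n = 7·170/286 = 4.1608; b·c/n = 93·16/286 = 5.2028
Stratum 2 (Middle): n = 286; a·d/n = 6·70/286 = 1.4685; b·c/n = 200·10/286 = 6.9930
Stratum 3 (High): n = 374; a·d/n = 22·96/374 = 5.6471; b·c/n = 224·32/374 = 19.1658
OR_MH = (4.1608 + 1.4685 + 5.6471) / (5.2028 + 6.9930 + 19.1658) = 11.2764 / 31.3616 = 0.35956

0.360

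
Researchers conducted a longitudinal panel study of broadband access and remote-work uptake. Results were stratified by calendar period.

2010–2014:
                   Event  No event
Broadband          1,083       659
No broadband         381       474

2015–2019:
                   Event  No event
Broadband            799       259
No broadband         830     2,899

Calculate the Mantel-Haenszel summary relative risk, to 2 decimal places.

RR_MH = Σ(aᵢ·n₀ᵢ/nᵢ) / Σ(cᵢ·n₁ᵢ/nᵢ), with n₁ᵢ = aᵢ+bᵢ (exposed), n₀ᵢ = cᵢ+dᵢ (unexposed), nᵢ = n₁ᵢ+n₀ᵢ.
Stratum 1 (2010–2014): n₁ = 1742, n₀ = 855, n = 2597; a·n₀/n = 1083·855/2597 = 356.5518; c·n₁/n = 381·1742/2597 = 255.5649
Stratum 2 (2015–2019): n₁ = 1058, n₀ = 3729, n = 4787; a·n₀/n = 799·3729/4787 = 622.4088; c·n₁/n = 830·1058/4787 = 183.4427
RR_MH = (356.5518 + 622.4088) / (255.5649 + 183.4427) = 978.9606 / 439.0075 = 2.22994

2.23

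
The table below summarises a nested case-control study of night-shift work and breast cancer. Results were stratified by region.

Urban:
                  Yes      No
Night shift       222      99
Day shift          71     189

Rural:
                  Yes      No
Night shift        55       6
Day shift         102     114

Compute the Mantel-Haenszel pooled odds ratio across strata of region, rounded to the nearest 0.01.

OR_MH = Σ(aᵢdᵢ/nᵢ) / Σ(bᵢcᵢ/nᵢ), where nᵢ is the stratum total.
Stratum 1 (Urban): n = 581; a·d/n = 222·189/581 = 72.2169; b·c/n = 99·71/581 = 12.0981
Stratum 2 (Rural): n = 277; a·d/n = 55·114/277 = 22.6354; b·c/n = 6·102/277 = 2.2094
OR_MH = (72.2169 + 22.6354) / (12.0981 + 2.2094) = 94.8522 / 14.3075 = 6.62955

6.63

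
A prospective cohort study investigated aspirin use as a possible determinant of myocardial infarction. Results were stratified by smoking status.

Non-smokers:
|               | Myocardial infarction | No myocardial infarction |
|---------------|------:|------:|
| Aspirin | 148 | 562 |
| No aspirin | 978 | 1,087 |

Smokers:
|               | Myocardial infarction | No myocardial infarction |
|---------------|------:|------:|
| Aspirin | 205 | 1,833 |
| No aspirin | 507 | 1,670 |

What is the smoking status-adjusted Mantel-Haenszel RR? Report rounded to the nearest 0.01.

RR_MH = Σ(aᵢ·n₀ᵢ/nᵢ) / Σ(cᵢ·n₁ᵢ/nᵢ), with n₁ᵢ = aᵢ+bᵢ (exposed), n₀ᵢ = cᵢ+dᵢ (unexposed), nᵢ = n₁ᵢ+n₀ᵢ.
Stratum 1 (Non-smokers): n₁ = 710, n₀ = 2065, n = 2775; a·n₀/n = 148·2065/2775 = 110.1333; c·n₁/n = 978·710/2775 = 250.2270
Stratum 2 (Smokers): n₁ = 2038, n₀ = 2177, n = 4215; a·n₀/n = 205·2177/4215 = 105.8802; c·n₁/n = 507·2038/4215 = 245.1402
RR_MH = (110.1333 + 105.8802) / (250.2270 + 245.1402) = 216.0135 / 495.3672 = 0.43607

0.44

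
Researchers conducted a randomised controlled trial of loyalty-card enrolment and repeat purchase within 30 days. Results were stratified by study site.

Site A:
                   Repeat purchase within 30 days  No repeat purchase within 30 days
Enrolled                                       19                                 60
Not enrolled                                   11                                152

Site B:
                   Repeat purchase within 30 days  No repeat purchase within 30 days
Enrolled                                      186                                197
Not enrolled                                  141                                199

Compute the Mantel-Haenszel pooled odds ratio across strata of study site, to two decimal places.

1.53

OR_MH = Σ(aᵢdᵢ/nᵢ) / Σ(bᵢcᵢ/nᵢ), where nᵢ is the stratum total.
Stratum 1 (Site A): n = 242; a·d/n = 19·152/242 = 11.9339; b·c/n = 60·11/242 = 2.7273
Stratum 2 (Site B): n = 723; a·d/n = 186·199/723 = 51.1950; b·c/n = 197·141/723 = 38.4191
OR_MH = (11.9339 + 51.1950) / (2.7273 + 38.4191) = 63.1289 / 41.1464 = 1.53425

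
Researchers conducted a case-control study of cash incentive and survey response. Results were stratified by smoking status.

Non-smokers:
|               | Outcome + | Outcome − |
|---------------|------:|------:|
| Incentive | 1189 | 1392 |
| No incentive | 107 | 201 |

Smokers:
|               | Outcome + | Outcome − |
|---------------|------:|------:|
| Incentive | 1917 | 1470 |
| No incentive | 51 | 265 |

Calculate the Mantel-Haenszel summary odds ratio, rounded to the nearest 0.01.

OR_MH = Σ(aᵢdᵢ/nᵢ) / Σ(bᵢcᵢ/nᵢ), where nᵢ is the stratum total.
Stratum 1 (Non-smokers): n = 2889; a·d/n = 1189·201/2889 = 82.7238; b·c/n = 1392·107/2889 = 51.5556
Stratum 2 (Smokers): n = 3703; a·d/n = 1917·265/3703 = 137.1874; b·c/n = 1470·51/3703 = 20.2457
OR_MH = (82.7238 + 137.1874) / (51.5556 + 20.2457) = 219.9112 / 71.8013 = 3.06277

3.06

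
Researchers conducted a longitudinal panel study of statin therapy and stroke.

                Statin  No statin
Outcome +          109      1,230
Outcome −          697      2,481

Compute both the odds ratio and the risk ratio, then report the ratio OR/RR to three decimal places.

Reading the table with exposure as columns: a = 109 (Statin, case), b = 697 (Statin, non-case), c = 1230 (No statin, case), d = 2481.
OR = (109·2481)/(697·1230) = 270429/857310 = 0.31544
Risk in exposed = 109/806 = 0.13524; risk in unexposed = 1230/3711 = 0.33145; RR = 0.40802
OR/RR = 0.31544 / 0.40802 = 0.77310
The outcome is not rare, so the OR lies further from 1 than the RR.

0.773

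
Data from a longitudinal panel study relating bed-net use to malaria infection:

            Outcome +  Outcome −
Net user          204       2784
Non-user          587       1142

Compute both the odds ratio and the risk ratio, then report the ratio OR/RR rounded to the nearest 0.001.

0.709

Cells: a = 204, b = 2784, c = 587, d = 1142.
OR = (204·1142)/(2784·587) = 232968/1634208 = 0.14256
Risk in exposed = 204/2988 = 0.06827; risk in unexposed = 587/1729 = 0.33950; RR = 0.20110
OR/RR = 0.14256 / 0.20110 = 0.70890
The outcome is not rare, so the OR lies further from 1 than the RR.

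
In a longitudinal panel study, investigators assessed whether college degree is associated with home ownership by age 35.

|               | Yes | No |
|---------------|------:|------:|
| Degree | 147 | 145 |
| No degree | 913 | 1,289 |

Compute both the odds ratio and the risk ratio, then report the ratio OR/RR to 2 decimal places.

Cells: a = 147, b = 145, c = 913, d = 1289.
OR = (147·1289)/(145·913) = 189483/132385 = 1.43130
Risk in exposed = 147/292 = 0.50342; risk in unexposed = 913/2202 = 0.41462; RR = 1.21417
OR/RR = 1.43130 / 1.21417 = 1.17883
The outcome is not rare, so the OR lies further from 1 than the RR.

1.18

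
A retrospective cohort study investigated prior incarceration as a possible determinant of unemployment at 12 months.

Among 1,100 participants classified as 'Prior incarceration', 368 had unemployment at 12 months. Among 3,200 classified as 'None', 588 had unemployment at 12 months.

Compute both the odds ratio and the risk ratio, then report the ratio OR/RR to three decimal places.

1.227

From the description: a = 368, b = 732, c = 588, d = 2612.
OR = (368·2612)/(732·588) = 961216/430416 = 2.23323
Risk in exposed = 368/1100 = 0.33455; risk in unexposed = 588/3200 = 0.18375; RR = 1.82066
OR/RR = 2.23323 / 1.82066 = 1.22661
The outcome is not rare, so the OR lies further from 1 than the RR.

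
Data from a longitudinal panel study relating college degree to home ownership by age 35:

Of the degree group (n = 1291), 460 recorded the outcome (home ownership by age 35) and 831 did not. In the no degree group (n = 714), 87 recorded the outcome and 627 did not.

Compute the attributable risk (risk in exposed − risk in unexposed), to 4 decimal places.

From the description: a = 460, b = 831, c = 87, d = 627.
Risk in exposed = 460/1291 = 0.356313; risk in unexposed = 87/714 = 0.121849.
Risk difference = 0.356313 − 0.121849 = 0.234464

0.2345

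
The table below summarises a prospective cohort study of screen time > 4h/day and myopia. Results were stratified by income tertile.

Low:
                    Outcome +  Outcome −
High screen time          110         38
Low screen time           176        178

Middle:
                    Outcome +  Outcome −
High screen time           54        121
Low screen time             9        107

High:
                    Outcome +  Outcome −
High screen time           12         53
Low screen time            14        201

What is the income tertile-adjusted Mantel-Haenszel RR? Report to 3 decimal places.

RR_MH = Σ(aᵢ·n₀ᵢ/nᵢ) / Σ(cᵢ·n₁ᵢ/nᵢ), with n₁ᵢ = aᵢ+bᵢ (exposed), n₀ᵢ = cᵢ+dᵢ (unexposed), nᵢ = n₁ᵢ+n₀ᵢ.
Stratum 1 (Low): n₁ = 148, n₀ = 354, n = 502; a·n₀/n = 110·354/502 = 77.5697; c·n₁/n = 176·148/502 = 51.8884
Stratum 2 (Middle): n₁ = 175, n₀ = 116, n = 291; a·n₀/n = 54·116/291 = 21.5258; c·n₁/n = 9·175/291 = 5.4124
Stratum 3 (High): n₁ = 65, n₀ = 215, n = 280; a·n₀/n = 12·215/280 = 9.2143; c·n₁/n = 14·65/280 = 3.2500
RR_MH = (77.5697 + 21.5258 + 9.2143) / (51.8884 + 5.4124 + 3.2500) = 108.3098 / 60.5508 = 1.78874

1.789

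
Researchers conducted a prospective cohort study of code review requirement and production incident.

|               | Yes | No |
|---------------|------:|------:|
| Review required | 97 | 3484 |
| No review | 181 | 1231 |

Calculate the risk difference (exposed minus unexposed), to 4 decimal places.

-0.1011

Cells: a = 97, b = 3484, c = 181, d = 1231.
Risk in exposed = 97/3581 = 0.027087; risk in unexposed = 181/1412 = 0.128187.
Risk difference = 0.027087 − 0.128187 = -0.101100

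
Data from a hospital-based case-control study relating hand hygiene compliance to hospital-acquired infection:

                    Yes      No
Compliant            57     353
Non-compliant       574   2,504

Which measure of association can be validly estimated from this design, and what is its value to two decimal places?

Cells: a = 57, b = 353, c = 574, d = 2504.
This is a hospital-based case-control study: participants were sampled on outcome status, so risks in the source population cannot be estimated directly — relative risk is not valid here. The odds ratio is the appropriate measure.
OR = (a·d)/(b·c) = (57 × 2504) / (353 × 574) = 142728 / 202622 = 0.70441

0.70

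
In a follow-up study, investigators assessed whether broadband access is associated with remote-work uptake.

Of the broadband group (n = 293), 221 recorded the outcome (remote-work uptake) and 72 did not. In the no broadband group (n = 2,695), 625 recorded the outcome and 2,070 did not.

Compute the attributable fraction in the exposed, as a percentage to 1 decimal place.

From the description: a = 221, b = 72, c = 625, d = 2070.
Risk in exposed = 221/293 = 0.75427; risk in unexposed = 625/2695 = 0.23191.
RR = 0.75427/0.23191 = 3.25240
AR% = (RR − 1)/RR × 100 = (3.25240 − 1)/3.25240 × 100 = 69.2534%

69.3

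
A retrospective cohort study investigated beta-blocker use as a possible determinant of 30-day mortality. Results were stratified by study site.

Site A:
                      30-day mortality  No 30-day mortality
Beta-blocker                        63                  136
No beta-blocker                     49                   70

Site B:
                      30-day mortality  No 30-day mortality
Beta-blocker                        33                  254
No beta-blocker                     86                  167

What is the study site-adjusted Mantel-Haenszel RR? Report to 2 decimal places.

0.51

RR_MH = Σ(aᵢ·n₀ᵢ/nᵢ) / Σ(cᵢ·n₁ᵢ/nᵢ), with n₁ᵢ = aᵢ+bᵢ (exposed), n₀ᵢ = cᵢ+dᵢ (unexposed), nᵢ = n₁ᵢ+n₀ᵢ.
Stratum 1 (Site A): n₁ = 199, n₀ = 119, n = 318; a·n₀/n = 63·119/318 = 23.5755; c·n₁/n = 49·199/318 = 30.6635
Stratum 2 (Site B): n₁ = 287, n₀ = 253, n = 540; a·n₀/n = 33·253/540 = 15.4611; c·n₁/n = 86·287/540 = 45.7074
RR_MH = (23.5755 + 15.4611) / (30.6635 + 45.7074) = 39.0366 / 76.3709 = 0.51114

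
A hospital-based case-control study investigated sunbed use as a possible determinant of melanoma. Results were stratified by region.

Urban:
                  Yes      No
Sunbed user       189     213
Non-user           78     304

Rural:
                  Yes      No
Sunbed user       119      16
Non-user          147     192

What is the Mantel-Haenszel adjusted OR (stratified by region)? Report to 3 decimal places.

OR_MH = Σ(aᵢdᵢ/nᵢ) / Σ(bᵢcᵢ/nᵢ), where nᵢ is the stratum total.
Stratum 1 (Urban): n = 784; a·d/n = 189·304/784 = 73.2857; b·c/n = 213·78/784 = 21.1913
Stratum 2 (Rural): n = 474; a·d/n = 119·192/474 = 48.2025; b·c/n = 16·147/474 = 4.9620
OR_MH = (73.2857 + 48.2025) / (21.1913 + 4.9620) = 121.4882 / 26.1534 = 4.64523

4.645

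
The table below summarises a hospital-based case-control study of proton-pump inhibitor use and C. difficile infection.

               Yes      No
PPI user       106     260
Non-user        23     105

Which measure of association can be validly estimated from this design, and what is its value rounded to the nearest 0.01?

1.86

Cells: a = 106, b = 260, c = 23, d = 105.
This is a hospital-based case-control study: participants were sampled on outcome status, so risks in the source population cannot be estimated directly — relative risk is not valid here. The odds ratio is the appropriate measure.
OR = (a·d)/(b·c) = (106 × 105) / (260 × 23) = 11130 / 5980 = 1.86120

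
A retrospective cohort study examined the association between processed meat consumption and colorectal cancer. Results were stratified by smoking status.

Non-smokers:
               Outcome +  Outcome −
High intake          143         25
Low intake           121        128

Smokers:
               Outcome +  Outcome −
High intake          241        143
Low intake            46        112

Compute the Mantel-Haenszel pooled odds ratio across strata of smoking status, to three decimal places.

4.832

OR_MH = Σ(aᵢdᵢ/nᵢ) / Σ(bᵢcᵢ/nᵢ), where nᵢ is the stratum total.
Stratum 1 (Non-smokers): n = 417; a·d/n = 143·128/417 = 43.8945; b·c/n = 25·121/417 = 7.2542
Stratum 2 (Smokers): n = 542; a·d/n = 241·112/542 = 49.8007; b·c/n = 143·46/542 = 12.1365
OR_MH = (43.8945 + 49.8007) / (7.2542 + 12.1365) = 93.6952 / 19.3907 = 4.83196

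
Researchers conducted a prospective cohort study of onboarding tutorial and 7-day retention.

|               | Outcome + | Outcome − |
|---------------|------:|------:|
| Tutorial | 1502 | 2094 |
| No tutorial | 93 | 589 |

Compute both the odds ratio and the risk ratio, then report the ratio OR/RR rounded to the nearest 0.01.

Cells: a = 1502, b = 2094, c = 93, d = 589.
OR = (1502·589)/(2094·93) = 884678/194742 = 4.54282
Risk in exposed = 1502/3596 = 0.41769; risk in unexposed = 93/682 = 0.13636; RR = 3.06303
OR/RR = 4.54282 / 3.06303 = 1.48311
The outcome is not rare, so the OR lies further from 1 than the RR.

1.48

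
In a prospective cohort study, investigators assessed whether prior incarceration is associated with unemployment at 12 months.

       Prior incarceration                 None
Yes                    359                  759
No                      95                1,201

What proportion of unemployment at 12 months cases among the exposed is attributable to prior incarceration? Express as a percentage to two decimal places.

Reading the table with exposure as columns: a = 359 (Prior incarceration, case), b = 95 (Prior incarceration, non-case), c = 759 (None, case), d = 1201.
Risk in exposed = 359/454 = 0.79075; risk in unexposed = 759/1960 = 0.38724.
RR = 0.79075/0.38724 = 2.04199
AR% = (RR − 1)/RR × 100 = (2.04199 − 1)/2.04199 × 100 = 51.0281%

51.03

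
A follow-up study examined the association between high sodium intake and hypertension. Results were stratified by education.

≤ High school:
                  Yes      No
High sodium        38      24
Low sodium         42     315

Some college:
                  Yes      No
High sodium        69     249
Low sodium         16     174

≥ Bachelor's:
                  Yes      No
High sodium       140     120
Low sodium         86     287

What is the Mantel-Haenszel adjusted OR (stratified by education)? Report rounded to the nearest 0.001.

OR_MH = Σ(aᵢdᵢ/nᵢ) / Σ(bᵢcᵢ/nᵢ), where nᵢ is the stratum total.
Stratum 1 (≤ High school): n = 419; a·d/n = 38·315/419 = 28.5680; b·c/n = 24·42/419 = 2.4057
Stratum 2 (Some college): n = 508; a·d/n = 69·174/508 = 23.6339; b·c/n = 249·16/508 = 7.8425
Stratum 3 (≥ Bachelor's): n = 633; a·d/n = 140·287/633 = 63.4755; b·c/n = 120·86/633 = 16.3033
OR_MH = (28.5680 + 23.6339 + 63.4755) / (2.4057 + 7.8425 + 16.3033) = 115.6774 / 26.5516 = 4.35671

4.357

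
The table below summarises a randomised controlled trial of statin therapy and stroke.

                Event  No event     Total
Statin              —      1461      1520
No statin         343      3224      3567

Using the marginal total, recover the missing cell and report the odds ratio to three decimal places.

The missing cell is in the exposed row: 1520 − 1461 = 59.
So a = 59, b = 1461, c = 343, d = 3224.
OR = (a·d)/(b·c) = (59 × 3224) / (1461 × 343) = 190216 / 501123 = 0.37958

0.380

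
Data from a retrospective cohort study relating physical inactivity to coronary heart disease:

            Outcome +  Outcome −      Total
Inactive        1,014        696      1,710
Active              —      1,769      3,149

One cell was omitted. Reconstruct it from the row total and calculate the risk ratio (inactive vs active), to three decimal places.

The missing cell is in the unexposed row: 3149 − 1769 = 1380.
So a = 1014, b = 696, c = 1380, d = 1769.
RR = [a/(a+b)] / [c/(c+d)] = (1014/1710) / (1380/3149) = 0.59298/0.43823 = 1.35312

1.353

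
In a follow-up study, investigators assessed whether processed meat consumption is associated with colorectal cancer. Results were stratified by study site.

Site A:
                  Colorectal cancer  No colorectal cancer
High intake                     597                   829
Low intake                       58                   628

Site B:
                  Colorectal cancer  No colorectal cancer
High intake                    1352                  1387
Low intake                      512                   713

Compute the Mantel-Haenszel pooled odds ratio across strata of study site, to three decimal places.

2.084

OR_MH = Σ(aᵢdᵢ/nᵢ) / Σ(bᵢcᵢ/nᵢ), where nᵢ is the stratum total.
Stratum 1 (Site A): n = 2112; a·d/n = 597·628/2112 = 177.5170; b·c/n = 829·58/2112 = 22.7661
Stratum 2 (Site B): n = 3964; a·d/n = 1352·713/3964 = 243.1826; b·c/n = 1387·512/3964 = 179.1483
OR_MH = (177.5170 + 243.1826) / (22.7661 + 179.1483) = 420.6997 / 201.9144 = 2.08355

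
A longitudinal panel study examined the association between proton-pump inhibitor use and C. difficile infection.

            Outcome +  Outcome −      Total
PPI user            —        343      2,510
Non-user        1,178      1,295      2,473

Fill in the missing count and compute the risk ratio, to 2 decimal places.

The missing cell is in the exposed row: 2510 − 343 = 2167.
So a = 2167, b = 343, c = 1178, d = 1295.
RR = [a/(a+b)] / [c/(c+d)] = (2167/2510) / (1178/2473) = 0.86335/0.47634 = 1.81244

1.81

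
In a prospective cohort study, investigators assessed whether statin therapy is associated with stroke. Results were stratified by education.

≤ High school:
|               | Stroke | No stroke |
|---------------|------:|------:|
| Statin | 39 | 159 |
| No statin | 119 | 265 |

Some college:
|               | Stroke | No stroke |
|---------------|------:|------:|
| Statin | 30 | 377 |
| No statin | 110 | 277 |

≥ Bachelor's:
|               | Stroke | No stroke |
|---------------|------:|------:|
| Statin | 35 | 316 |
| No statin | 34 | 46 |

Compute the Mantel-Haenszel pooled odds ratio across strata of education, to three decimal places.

0.291

OR_MH = Σ(aᵢdᵢ/nᵢ) / Σ(bᵢcᵢ/nᵢ), where nᵢ is the stratum total.
Stratum 1 (≤ High school): n = 582; a·d/n = 39·265/582 = 17.7577; b·c/n = 159·119/582 = 32.5103
Stratum 2 (Some college): n = 794; a·d/n = 30·277/794 = 10.4660; b·c/n = 377·110/794 = 52.2292
Stratum 3 (≥ Bachelor's): n = 431; a·d/n = 35·46/431 = 3.7355; b·c/n = 316·34/431 = 24.9281
OR_MH = (17.7577 + 10.4660 + 3.7355) / (32.5103 + 52.2292 + 24.9281) = 31.9592 / 109.6676 = 0.29142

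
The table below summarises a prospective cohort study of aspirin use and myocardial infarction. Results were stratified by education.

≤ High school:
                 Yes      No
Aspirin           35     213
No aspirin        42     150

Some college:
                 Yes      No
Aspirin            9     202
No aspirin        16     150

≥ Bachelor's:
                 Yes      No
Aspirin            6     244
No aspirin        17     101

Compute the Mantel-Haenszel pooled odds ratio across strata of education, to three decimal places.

OR_MH = Σ(aᵢdᵢ/nᵢ) / Σ(bᵢcᵢ/nᵢ), where nᵢ is the stratum total.
Stratum 1 (≤ High school): n = 440; a·d/n = 35·150/440 = 11.9318; b·c/n = 213·42/440 = 20.3318
Stratum 2 (Some college): n = 377; a·d/n = 9·150/377 = 3.5809; b·c/n = 202·16/377 = 8.5729
Stratum 3 (≥ Bachelor's): n = 368; a·d/n = 6·101/368 = 1.6467; b·c/n = 244·17/368 = 11.2717
OR_MH = (11.9318 + 3.5809 + 1.6467) / (20.3318 + 8.5729 + 11.2717) = 17.1595 / 40.1765 = 0.42710

0.427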